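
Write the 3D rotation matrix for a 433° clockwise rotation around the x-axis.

Rotation matrix for clockwise 433° around x-axis:
A clockwise rotation by 433° is a counterclockwise rotation by -433°.
cos(-433°) = 0.2924, sin(-433°) = -0.9563
Result: [[1, 0, 0], [0, 0.2924, 0.9563], [0, -0.9563, 0.2924]]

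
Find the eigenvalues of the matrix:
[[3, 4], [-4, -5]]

Characteristic equation: det(A - λI) = 0
λ² - (trace)λ + (det) = 0
trace = 3 + -5 = -2, det = (3)(-5) - (4)(-4) = 1
λ² - (-2)λ + (1) = 0
λ = (-2 ± √((-2)² - 4·(1))) / 2 = (-2 ± √0) / 2
Solving: λ = -1, -1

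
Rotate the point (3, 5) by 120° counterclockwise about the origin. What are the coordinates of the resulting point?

Rotation matrix for 120°: [[cos 120°, -sin 120°], [sin 120°, cos 120°]] ≈ [[-0.500000, -0.866025], [0.866025, -0.500000]]
[[-0.500000, -0.866025], [0.866025, -0.500000]] × [3, 5]ᵀ ≈ [-5.8301, 0.0981]ᵀ
Result: (-5.8301, 0.0981)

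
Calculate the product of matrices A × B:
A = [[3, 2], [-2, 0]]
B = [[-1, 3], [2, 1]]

Matrix multiplication:
C[0][0] = 3×-1 + 2×2 = 1
C[0][1] = 3×3 + 2×1 = 11
C[1][0] = -2×-1 + 0×2 = 2
C[1][1] = -2×3 + 0×1 = -6
Result: [[1, 11], [2, -6]]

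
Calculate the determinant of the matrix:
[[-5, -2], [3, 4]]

For a 2×2 matrix [[a, b], [c, d]], det = ad - bc
det = (-5)(4) - (-2)(3) = -20 - -6 = -14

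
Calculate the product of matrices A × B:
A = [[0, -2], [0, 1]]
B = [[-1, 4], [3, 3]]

Matrix multiplication:
C[0][0] = 0×-1 + -2×3 = -6
C[0][1] = 0×4 + -2×3 = -6
C[1][0] = 0×-1 + 1×3 = 3
C[1][1] = 0×4 + 1×3 = 3
Result: [[-6, -6], [3, 3]]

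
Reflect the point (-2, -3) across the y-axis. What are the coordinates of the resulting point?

Reflection across y-axis: (-2, -3) → (2, -3)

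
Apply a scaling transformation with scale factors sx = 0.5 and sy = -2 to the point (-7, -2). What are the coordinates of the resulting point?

Scaling matrix:
[[0.50, 0], [0, -2]]
Result: (-7 × 0.5, -2 × -2) = (-3.5, 4)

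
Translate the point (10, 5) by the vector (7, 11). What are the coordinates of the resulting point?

Translation by (7, 11) (homogeneous matrix [[1, 0, 7], [0, 1, 11], [0, 0, 1]]):
x' = 10 + 7 = 17
y' = 5 + 11 = 16
Result: (17, 16)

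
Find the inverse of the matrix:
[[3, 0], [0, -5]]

For [[a,b],[c,d]], inverse = (1/det)·[[d,-b],[-c,a]]
det = (3)(-5) - (0)(0) = -15 - 0 = -15
Inverse = (1/-15)·[[-5, 0], [0, 3]]
= [[1/3, 0], [0, -1/5]]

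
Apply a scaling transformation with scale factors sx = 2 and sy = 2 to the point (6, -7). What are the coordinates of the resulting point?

Scaling matrix:
[[2, 0], [0, 2]]
Result: (6 × 2, -7 × 2) = (12, -14)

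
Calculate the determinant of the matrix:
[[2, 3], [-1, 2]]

For a 2×2 matrix [[a, b], [c, d]], det = ad - bc
det = (2)(2) - (3)(-1) = 4 - -3 = 7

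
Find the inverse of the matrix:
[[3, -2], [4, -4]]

For [[a,b],[c,d]], inverse = (1/det)·[[d,-b],[-c,a]]
det = (3)(-4) - (-2)(4) = -12 - -8 = -4
Inverse = (1/-4)·[[-4, 2], [-4, 3]]
= [[1, -1/2], [1, -3/4]]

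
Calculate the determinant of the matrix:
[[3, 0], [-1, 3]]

For a 2×2 matrix [[a, b], [c, d]], det = ad - bc
det = (3)(3) - (0)(-1) = 9 - 0 = 9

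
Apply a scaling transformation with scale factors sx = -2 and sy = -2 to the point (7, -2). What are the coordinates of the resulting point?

Scaling matrix:
[[-2, 0], [0, -2]]
Result: (7 × -2, -2 × -2) = (-14, 4)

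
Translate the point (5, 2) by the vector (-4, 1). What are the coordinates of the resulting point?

Translation by (-4, 1) (homogeneous matrix [[1, 0, -4], [0, 1, 1], [0, 0, 1]]):
x' = 5 + -4 = 1
y' = 2 + 1 = 3
Result: (1, 3)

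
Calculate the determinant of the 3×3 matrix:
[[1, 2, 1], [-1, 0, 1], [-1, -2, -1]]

Expansion along first row:
det = 1·det([[0,1],[-2,-1]]) - 2·det([[-1,1],[-1,-1]]) + 1·det([[-1,0],[-1,-2]])
    = 1·(0·-1 - 1·-2) - 2·(-1·-1 - 1·-1) + 1·(-1·-2 - 0·-1)
    = 1·2 - 2·2 + 1·2
    = 2 + -4 + 2 = 0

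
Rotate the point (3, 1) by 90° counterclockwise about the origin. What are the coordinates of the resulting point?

Rotation matrix for 90°: [[cos 90°, -sin 90°], [sin 90°, cos 90°]] = [[0, -1], [1, 0]]
[[0, -1], [1, 0]] × [3, 1]ᵀ = [-1, 3]ᵀ
Result: (-1, 3)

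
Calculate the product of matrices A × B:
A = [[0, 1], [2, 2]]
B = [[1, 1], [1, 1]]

Matrix multiplication:
C[0][0] = 0×1 + 1×1 = 1
C[0][1] = 0×1 + 1×1 = 1
C[1][0] = 2×1 + 2×1 = 4
C[1][1] = 2×1 + 2×1 = 4
Result: [[1, 1], [4, 4]]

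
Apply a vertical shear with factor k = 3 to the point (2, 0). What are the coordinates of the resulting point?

Shear matrix for vertical shear with factor k = 3:
[[1, 0], [3, 1]]
Result: (2, 0) → (2, 6)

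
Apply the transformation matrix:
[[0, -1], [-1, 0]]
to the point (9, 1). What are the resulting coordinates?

Matrix multiplication:
[[0, -1], [-1, 0]] × [9, 1]ᵀ
= [(0)(9) + (-1)(1), (-1)(9) + (0)(1)]ᵀ
= [-1, -9]ᵀ
Result: (-1, -9)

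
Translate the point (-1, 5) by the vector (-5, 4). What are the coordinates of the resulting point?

Translation by (-5, 4) (homogeneous matrix [[1, 0, -5], [0, 1, 4], [0, 0, 1]]):
x' = -1 + -5 = -6
y' = 5 + 4 = 9
Result: (-6, 9)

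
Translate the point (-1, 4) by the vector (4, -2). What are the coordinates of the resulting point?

Translation by (4, -2) (homogeneous matrix [[1, 0, 4], [0, 1, -2], [0, 0, 1]]):
x' = -1 + 4 = 3
y' = 4 + -2 = 2
Result: (3, 2)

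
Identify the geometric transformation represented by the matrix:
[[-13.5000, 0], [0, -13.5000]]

This matrix represents: uniform scaling by factor -13.5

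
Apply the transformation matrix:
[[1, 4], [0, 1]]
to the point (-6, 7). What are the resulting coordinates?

Matrix multiplication:
[[1, 4], [0, 1]] × [-6, 7]ᵀ
= [(1)(-6) + (4)(7), (0)(-6) + (1)(7)]ᵀ
= [22, 7]ᵀ
Result: (22, 7)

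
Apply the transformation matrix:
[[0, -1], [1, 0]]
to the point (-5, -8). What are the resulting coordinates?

Matrix multiplication:
[[0, -1], [1, 0]] × [-5, -8]ᵀ
= [(0)(-5) + (-1)(-8), (1)(-5) + (0)(-8)]ᵀ
= [8, -5]ᵀ
Result: (8, -5)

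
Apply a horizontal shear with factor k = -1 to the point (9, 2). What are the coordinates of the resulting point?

Shear matrix for horizontal shear with factor k = -1:
[[1, -1], [0, 1]]
Result: (9, 2) → (7, 2)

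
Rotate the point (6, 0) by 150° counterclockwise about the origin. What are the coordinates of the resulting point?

Rotation matrix for 150°: [[cos 150°, -sin 150°], [sin 150°, cos 150°]] ≈ [[-0.866025, -0.500000], [0.500000, -0.866025]]
[[-0.866025, -0.500000], [0.500000, -0.866025]] × [6, 0]ᵀ ≈ [-5.1962, 3]ᵀ
Result: (-5.1962, 3)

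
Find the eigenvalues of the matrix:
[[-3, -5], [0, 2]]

Characteristic equation: det(A - λI) = 0
λ² - (trace)λ + (det) = 0
trace = -3 + 2 = -1, det = (-3)(2) - (-5)(0) = -6
λ² - (-1)λ + (-6) = 0
λ = (-1 ± √((-1)² - 4·(-6))) / 2 = (-1 ± √25) / 2
Solving: λ = -3, 2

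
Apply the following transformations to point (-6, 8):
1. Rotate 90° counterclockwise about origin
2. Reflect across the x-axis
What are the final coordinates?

Step 1: Rotate 90° → (-8, -6)
Step 2: Reflect across x-axis → (-8, 6)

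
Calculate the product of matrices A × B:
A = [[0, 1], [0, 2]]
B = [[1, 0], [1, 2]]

Matrix multiplication:
C[0][0] = 0×1 + 1×1 = 1
C[0][1] = 0×0 + 1×2 = 2
C[1][0] = 0×1 + 2×1 = 2
C[1][1] = 0×0 + 2×2 = 4
Result: [[1, 2], [2, 4]]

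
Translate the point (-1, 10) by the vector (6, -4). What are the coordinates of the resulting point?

Translation by (6, -4) (homogeneous matrix [[1, 0, 6], [0, 1, -4], [0, 0, 1]]):
x' = -1 + 6 = 5
y' = 10 + -4 = 6
Result: (5, 6)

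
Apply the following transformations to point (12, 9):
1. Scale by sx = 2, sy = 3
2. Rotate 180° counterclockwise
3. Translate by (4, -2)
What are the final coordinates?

Step 1: Scale → (24, 27)
Step 2: Rotate 180° → (-24, -27)
Step 3: Translate → (-20, -29)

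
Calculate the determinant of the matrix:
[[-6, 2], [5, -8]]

For a 2×2 matrix [[a, b], [c, d]], det = ad - bc
det = (-6)(-8) - (2)(5) = 48 - 10 = 38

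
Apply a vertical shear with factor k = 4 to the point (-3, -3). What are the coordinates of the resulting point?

Shear matrix for vertical shear with factor k = 4:
[[1, 0], [4, 1]]
Result: (-3, -3) → (-3, -15)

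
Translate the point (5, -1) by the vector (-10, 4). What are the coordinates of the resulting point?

Translation by (-10, 4) (homogeneous matrix [[1, 0, -10], [0, 1, 4], [0, 0, 1]]):
x' = 5 + -10 = -5
y' = -1 + 4 = 3
Result: (-5, 3)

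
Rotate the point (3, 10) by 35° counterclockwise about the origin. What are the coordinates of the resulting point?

Rotation matrix for 35°: [[cos 35°, -sin 35°], [sin 35°, cos 35°]] ≈ [[0.819152, -0.573576], [0.573576, 0.819152]]
[[0.819152, -0.573576], [0.573576, 0.819152]] × [3, 10]ᵀ ≈ [-3.2783, 9.9122]ᵀ
Result: (-3.2783, 9.9122)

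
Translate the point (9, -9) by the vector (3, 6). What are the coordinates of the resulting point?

Translation by (3, 6) (homogeneous matrix [[1, 0, 3], [0, 1, 6], [0, 0, 1]]):
x' = 9 + 3 = 12
y' = -9 + 6 = -3
Result: (12, -3)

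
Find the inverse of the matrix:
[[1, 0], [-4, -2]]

For [[a,b],[c,d]], inverse = (1/det)·[[d,-b],[-c,a]]
det = (1)(-2) - (0)(-4) = -2 - 0 = -2
Inverse = (1/-2)·[[-2, 0], [4, 1]]
= [[1, 0], [-2, -1/2]]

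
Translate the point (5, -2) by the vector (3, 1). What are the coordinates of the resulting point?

Translation by (3, 1) (homogeneous matrix [[1, 0, 3], [0, 1, 1], [0, 0, 1]]):
x' = 5 + 3 = 8
y' = -2 + 1 = -1
Result: (8, -1)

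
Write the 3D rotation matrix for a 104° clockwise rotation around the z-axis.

Rotation matrix for clockwise 104° around z-axis:
A clockwise rotation by 104° is a counterclockwise rotation by -104°.
cos(-104°) = -0.2419, sin(-104°) = -0.9703
Result: [[-0.2419, 0.9703, 0], [-0.9703, -0.2419, 0], [0, 0, 1]]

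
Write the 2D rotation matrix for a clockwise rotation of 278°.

Rotation matrix formula: [[cos θ, -sin θ], [sin θ, cos θ]]
A clockwise rotation by 278° is equivalent to a counterclockwise rotation by -278°.
For θ = -278°:
cos(-278°) = 0.1392
sin(-278°) = 0.9903
Result: [[0.1392, -0.9903], [0.9903, 0.1392]]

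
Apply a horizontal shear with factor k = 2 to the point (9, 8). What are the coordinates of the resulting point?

Shear matrix for horizontal shear with factor k = 2:
[[1, 2], [0, 1]]
Result: (9, 8) → (25, 8)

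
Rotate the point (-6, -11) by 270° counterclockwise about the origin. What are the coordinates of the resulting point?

Rotation matrix for 270°: [[cos 270°, -sin 270°], [sin 270°, cos 270°]] = [[0, 1], [-1, 0]]
[[0, 1], [-1, 0]] × [-6, -11]ᵀ = [-11, 6]ᵀ
Result: (-11, 6)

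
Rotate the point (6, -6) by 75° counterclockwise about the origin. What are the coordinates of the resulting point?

Rotation matrix for 75°: [[cos 75°, -sin 75°], [sin 75°, cos 75°]] ≈ [[0.258819, -0.965926], [0.965926, 0.258819]]
[[0.258819, -0.965926], [0.965926, 0.258819]] × [6, -6]ᵀ ≈ [7.3485, 4.2426]ᵀ
Result: (7.3485, 4.2426)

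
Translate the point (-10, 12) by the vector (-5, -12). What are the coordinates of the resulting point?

Translation by (-5, -12) (homogeneous matrix [[1, 0, -5], [0, 1, -12], [0, 0, 1]]):
x' = -10 + -5 = -15
y' = 12 + -12 = 0
Result: (-15, 0)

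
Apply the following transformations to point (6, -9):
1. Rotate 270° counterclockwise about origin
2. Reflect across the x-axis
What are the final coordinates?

Step 1: Rotate 270° → (-9, -6)
Step 2: Reflect across x-axis → (-9, 6)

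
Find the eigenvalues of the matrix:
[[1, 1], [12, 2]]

Characteristic equation: det(A - λI) = 0
λ² - (trace)λ + (det) = 0
trace = 1 + 2 = 3, det = (1)(2) - (1)(12) = -10
λ² - (3)λ + (-10) = 0
λ = (3 ± √((3)² - 4·(-10))) / 2 = (3 ± √49) / 2
Solving: λ = -2, 5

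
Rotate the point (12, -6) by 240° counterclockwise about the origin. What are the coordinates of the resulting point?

Rotation matrix for 240°: [[cos 240°, -sin 240°], [sin 240°, cos 240°]] ≈ [[-0.500000, 0.866025], [-0.866025, -0.500000]]
[[-0.500000, 0.866025], [-0.866025, -0.500000]] × [12, -6]ᵀ ≈ [-11.1962, -7.3923]ᵀ
Result: (-11.1962, -7.3923)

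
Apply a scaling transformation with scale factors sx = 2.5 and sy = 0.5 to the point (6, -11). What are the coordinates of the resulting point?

Scaling matrix:
[[2.50, 0], [0, 0.50]]
Result: (6 × 2.5, -11 × 0.5) = (15, -5.5)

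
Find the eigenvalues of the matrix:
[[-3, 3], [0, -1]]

Characteristic equation: det(A - λI) = 0
λ² - (trace)λ + (det) = 0
trace = -3 + -1 = -4, det = (-3)(-1) - (3)(0) = 3
λ² - (-4)λ + (3) = 0
λ = (-4 ± √((-4)² - 4·(3))) / 2 = (-4 ± √4) / 2
Solving: λ = -3, -1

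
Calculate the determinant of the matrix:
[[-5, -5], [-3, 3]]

For a 2×2 matrix [[a, b], [c, d]], det = ad - bc
det = (-5)(3) - (-5)(-3) = -15 - 15 = -30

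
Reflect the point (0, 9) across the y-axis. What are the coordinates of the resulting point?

Reflection across y-axis: (0, 9) → (0, 9)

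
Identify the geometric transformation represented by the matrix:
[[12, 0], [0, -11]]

This matrix represents: non-uniform scaling by sx = 12, sy = -11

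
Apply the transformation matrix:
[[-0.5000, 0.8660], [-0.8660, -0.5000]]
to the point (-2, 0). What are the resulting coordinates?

Matrix multiplication:
[[-0.5000, 0.8660], [-0.8660, -0.5000]] × [-2, 0]ᵀ
= [(-0.5000)(-2) + (0.8660)(0), (-0.8660)(-2) + (-0.5000)(0)]ᵀ
= [1, 1.7320]ᵀ
Result: (1, 1.7320)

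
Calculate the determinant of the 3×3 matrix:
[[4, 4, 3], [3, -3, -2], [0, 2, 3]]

Expansion along first row:
det = 4·det([[-3,-2],[2,3]]) - 4·det([[3,-2],[0,3]]) + 3·det([[3,-3],[0,2]])
    = 4·(-3·3 - -2·2) - 4·(3·3 - -2·0) + 3·(3·2 - -3·0)
    = 4·-5 - 4·9 + 3·6
    = -20 + -36 + 18 = -38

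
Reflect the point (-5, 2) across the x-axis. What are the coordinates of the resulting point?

Reflection across x-axis: (-5, 2) → (-5, -2)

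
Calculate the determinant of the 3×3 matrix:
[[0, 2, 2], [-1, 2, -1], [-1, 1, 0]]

Expansion along first row:
det = 0·det([[2,-1],[1,0]]) - 2·det([[-1,-1],[-1,0]]) + 2·det([[-1,2],[-1,1]])
    = 0·(2·0 - -1·1) - 2·(-1·0 - -1·-1) + 2·(-1·1 - 2·-1)
    = 0·1 - 2·-1 + 2·1
    = 0 + 2 + 2 = 4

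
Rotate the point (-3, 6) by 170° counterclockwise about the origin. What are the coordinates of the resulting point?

Rotation matrix for 170°: [[cos 170°, -sin 170°], [sin 170°, cos 170°]] ≈ [[-0.984808, -0.173648], [0.173648, -0.984808]]
[[-0.984808, -0.173648], [0.173648, -0.984808]] × [-3, 6]ᵀ ≈ [1.9125, -6.4298]ᵀ
Result: (1.9125, -6.4298)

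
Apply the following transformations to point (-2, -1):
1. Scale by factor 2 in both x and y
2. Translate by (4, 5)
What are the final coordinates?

Step 1: Scale (-2, -1) by 2 → (-4, -2)
Step 2: Translate by (4, 5) → (0, 3)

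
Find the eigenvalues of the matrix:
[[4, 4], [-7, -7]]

Characteristic equation: det(A - λI) = 0
λ² - (trace)λ + (det) = 0
trace = 4 + -7 = -3, det = (4)(-7) - (4)(-7) = 0
λ² - (-3)λ + (0) = 0
λ = (-3 ± √((-3)² - 4·(0))) / 2 = (-3 ± √9) / 2
Solving: λ = -3, 0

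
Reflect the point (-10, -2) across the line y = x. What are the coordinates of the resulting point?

Reflection across line y = x: (-10, -2) → (-2, -10)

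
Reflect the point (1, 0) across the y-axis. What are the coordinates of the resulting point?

Reflection across y-axis: (1, 0) → (-1, 0)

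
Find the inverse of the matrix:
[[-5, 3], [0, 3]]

For [[a,b],[c,d]], inverse = (1/det)·[[d,-b],[-c,a]]
det = (-5)(3) - (3)(0) = -15 - 0 = -15
Inverse = (1/-15)·[[3, -3], [0, -5]]
= [[-1/5, 1/5], [0, 1/3]]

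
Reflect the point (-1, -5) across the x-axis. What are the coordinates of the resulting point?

Reflection across x-axis: (-1, -5) → (-1, 5)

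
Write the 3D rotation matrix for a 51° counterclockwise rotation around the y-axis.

Rotation matrix for counterclockwise 51° around y-axis:
cos(51°) = 0.6293, sin(51°) = 0.7771
Result: [[0.6293, 0, 0.7771], [0, 1, 0], [-0.7771, 0, 0.6293]]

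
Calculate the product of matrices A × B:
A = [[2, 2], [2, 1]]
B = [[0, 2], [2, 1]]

Matrix multiplication:
C[0][0] = 2×0 + 2×2 = 4
C[0][1] = 2×2 + 2×1 = 6
C[1][0] = 2×0 + 1×2 = 2
C[1][1] = 2×2 + 1×1 = 5
Result: [[4, 6], [2, 5]]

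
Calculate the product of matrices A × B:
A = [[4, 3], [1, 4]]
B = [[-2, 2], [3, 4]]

Matrix multiplication:
C[0][0] = 4×-2 + 3×3 = 1
C[0][1] = 4×2 + 3×4 = 20
C[1][0] = 1×-2 + 4×3 = 10
C[1][1] = 1×2 + 4×4 = 18
Result: [[1, 20], [10, 18]]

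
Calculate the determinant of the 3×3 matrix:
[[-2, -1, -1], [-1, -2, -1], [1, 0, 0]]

Expansion along first row:
det = -2·det([[-2,-1],[0,0]]) - -1·det([[-1,-1],[1,0]]) + -1·det([[-1,-2],[1,0]])
    = -2·(-2·0 - -1·0) - -1·(-1·0 - -1·1) + -1·(-1·0 - -2·1)
    = -2·0 - -1·1 + -1·2
    = 0 + 1 + -2 = -1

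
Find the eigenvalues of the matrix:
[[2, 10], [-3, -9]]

Characteristic equation: det(A - λI) = 0
λ² - (trace)λ + (det) = 0
trace = 2 + -9 = -7, det = (2)(-9) - (10)(-3) = 12
λ² - (-7)λ + (12) = 0
λ = (-7 ± √((-7)² - 4·(12))) / 2 = (-7 ± √1) / 2
Solving: λ = -4, -3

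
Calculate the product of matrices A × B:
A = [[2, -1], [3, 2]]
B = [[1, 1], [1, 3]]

Matrix multiplication:
C[0][0] = 2×1 + -1×1 = 1
C[0][1] = 2×1 + -1×3 = -1
C[1][0] = 3×1 + 2×1 = 5
C[1][1] = 3×1 + 2×3 = 9
Result: [[1, -1], [5, 9]]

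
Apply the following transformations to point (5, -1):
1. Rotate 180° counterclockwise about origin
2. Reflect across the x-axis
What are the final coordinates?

Step 1: Rotate 180° → (-5, 1)
Step 2: Reflect across x-axis → (-5, -1)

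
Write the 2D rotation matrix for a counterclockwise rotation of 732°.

Rotation matrix formula: [[cos θ, -sin θ], [sin θ, cos θ]]
For θ = 732°:
cos(732°) = 0.9781
sin(732°) = 0.2079
Result: [[0.9781, -0.2079], [0.2079, 0.9781]]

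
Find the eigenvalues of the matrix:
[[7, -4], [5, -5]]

Characteristic equation: det(A - λI) = 0
λ² - (trace)λ + (det) = 0
trace = 7 + -5 = 2, det = (7)(-5) - (-4)(5) = -15
λ² - (2)λ + (-15) = 0
λ = (2 ± √((2)² - 4·(-15))) / 2 = (2 ± √64) / 2
Solving: λ = -3, 5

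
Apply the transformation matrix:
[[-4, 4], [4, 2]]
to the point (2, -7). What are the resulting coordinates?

Matrix multiplication:
[[-4, 4], [4, 2]] × [2, -7]ᵀ
= [(-4)(2) + (4)(-7), (4)(2) + (2)(-7)]ᵀ
= [-36, -6]ᵀ
Result: (-36, -6)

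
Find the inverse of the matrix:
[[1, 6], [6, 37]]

For [[a,b],[c,d]], inverse = (1/det)·[[d,-b],[-c,a]]
det = (1)(37) - (6)(6) = 37 - 36 = 1
Inverse = [[37, -6], [-6, 1]]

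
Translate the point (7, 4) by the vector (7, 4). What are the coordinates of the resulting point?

Translation by (7, 4) (homogeneous matrix [[1, 0, 7], [0, 1, 4], [0, 0, 1]]):
x' = 7 + 7 = 14
y' = 4 + 4 = 8
Result: (14, 8)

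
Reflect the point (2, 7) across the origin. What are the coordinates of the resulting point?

Reflection across origin: (2, 7) → (-2, -7)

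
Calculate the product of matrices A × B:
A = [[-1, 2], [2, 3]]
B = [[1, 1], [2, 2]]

Matrix multiplication:
C[0][0] = -1×1 + 2×2 = 3
C[0][1] = -1×1 + 2×2 = 3
C[1][0] = 2×1 + 3×2 = 8
C[1][1] = 2×1 + 3×2 = 8
Result: [[3, 3], [8, 8]]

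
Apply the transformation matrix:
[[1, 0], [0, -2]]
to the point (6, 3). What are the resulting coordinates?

Matrix multiplication:
[[1, 0], [0, -2]] × [6, 3]ᵀ
= [(1)(6) + (0)(3), (0)(6) + (-2)(3)]ᵀ
= [6, -6]ᵀ
Result: (6, -6)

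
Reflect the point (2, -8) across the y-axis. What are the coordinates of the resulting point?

Reflection across y-axis: (2, -8) → (-2, -8)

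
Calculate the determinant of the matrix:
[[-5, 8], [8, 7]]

For a 2×2 matrix [[a, b], [c, d]], det = ad - bc
det = (-5)(7) - (8)(8) = -35 - 64 = -99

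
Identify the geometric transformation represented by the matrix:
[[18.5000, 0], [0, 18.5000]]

This matrix represents: uniform scaling by factor 18.5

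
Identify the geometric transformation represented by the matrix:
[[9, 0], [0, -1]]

This matrix represents: non-uniform scaling by sx = 9, sy = -1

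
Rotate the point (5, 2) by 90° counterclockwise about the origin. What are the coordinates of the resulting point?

Rotation matrix for 90°: [[cos 90°, -sin 90°], [sin 90°, cos 90°]] = [[0, -1], [1, 0]]
[[0, -1], [1, 0]] × [5, 2]ᵀ = [-2, 5]ᵀ
Result: (-2, 5)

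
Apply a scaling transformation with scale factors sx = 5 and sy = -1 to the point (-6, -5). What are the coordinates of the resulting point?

Scaling matrix:
[[5, 0], [0, -1]]
Result: (-6 × 5, -5 × -1) = (-30, 5)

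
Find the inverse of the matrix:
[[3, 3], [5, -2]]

For [[a,b],[c,d]], inverse = (1/det)·[[d,-b],[-c,a]]
det = (3)(-2) - (3)(5) = -6 - 15 = -21
Inverse = (1/-21)·[[-2, -3], [-5, 3]]
= [[2/21, 1/7], [5/21, -1/7]]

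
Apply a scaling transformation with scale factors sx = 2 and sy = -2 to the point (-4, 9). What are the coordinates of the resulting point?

Scaling matrix:
[[2, 0], [0, -2]]
Result: (-4 × 2, 9 × -2) = (-8, -18)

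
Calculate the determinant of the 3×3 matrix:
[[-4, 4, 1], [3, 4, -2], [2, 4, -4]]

Expansion along first row:
det = -4·det([[4,-2],[4,-4]]) - 4·det([[3,-2],[2,-4]]) + 1·det([[3,4],[2,4]])
    = -4·(4·-4 - -2·4) - 4·(3·-4 - -2·2) + 1·(3·4 - 4·2)
    = -4·-8 - 4·-8 + 1·4
    = 32 + 32 + 4 = 68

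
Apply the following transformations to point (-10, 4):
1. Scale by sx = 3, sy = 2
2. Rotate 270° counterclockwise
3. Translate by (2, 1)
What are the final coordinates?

Step 1: Scale → (-30, 8)
Step 2: Rotate 270° → (8, 30)
Step 3: Translate → (10, 31)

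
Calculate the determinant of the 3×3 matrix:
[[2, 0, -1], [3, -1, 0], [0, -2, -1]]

Expansion along first row:
det = 2·det([[-1,0],[-2,-1]]) - 0·det([[3,0],[0,-1]]) + -1·det([[3,-1],[0,-2]])
    = 2·(-1·-1 - 0·-2) - 0·(3·-1 - 0·0) + -1·(3·-2 - -1·0)
    = 2·1 - 0·-3 + -1·-6
    = 2 + 0 + 6 = 8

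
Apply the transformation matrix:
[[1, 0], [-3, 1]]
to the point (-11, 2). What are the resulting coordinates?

Matrix multiplication:
[[1, 0], [-3, 1]] × [-11, 2]ᵀ
= [(1)(-11) + (0)(2), (-3)(-11) + (1)(2)]ᵀ
= [-11, 35]ᵀ
Result: (-11, 35)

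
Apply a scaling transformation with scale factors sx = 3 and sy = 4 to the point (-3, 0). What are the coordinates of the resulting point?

Scaling matrix:
[[3, 0], [0, 4]]
Result: (-3 × 3, 0 × 4) = (-9, 0)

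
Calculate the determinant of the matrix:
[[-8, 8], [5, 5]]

For a 2×2 matrix [[a, b], [c, d]], det = ad - bc
det = (-8)(5) - (8)(5) = -40 - 40 = -80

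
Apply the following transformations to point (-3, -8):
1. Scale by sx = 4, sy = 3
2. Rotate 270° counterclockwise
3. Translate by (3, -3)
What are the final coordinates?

Step 1: Scale → (-12, -24)
Step 2: Rotate 270° → (-24, 12)
Step 3: Translate → (-21, 9)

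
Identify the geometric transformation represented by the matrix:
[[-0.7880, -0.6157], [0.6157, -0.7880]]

This matrix represents: rotation by 142° counterclockwise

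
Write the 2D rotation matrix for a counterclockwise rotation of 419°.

Rotation matrix formula: [[cos θ, -sin θ], [sin θ, cos θ]]
For θ = 419°:
cos(419°) = 0.5150
sin(419°) = 0.8572
Result: [[0.5150, -0.8572], [0.8572, 0.5150]]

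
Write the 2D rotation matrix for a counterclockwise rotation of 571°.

Rotation matrix formula: [[cos θ, -sin θ], [sin θ, cos θ]]
For θ = 571°:
cos(571°) = -0.8572
sin(571°) = -0.5150
Result: [[-0.8572, 0.5150], [-0.5150, -0.8572]]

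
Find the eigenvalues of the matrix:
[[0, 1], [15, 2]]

Characteristic equation: det(A - λI) = 0
λ² - (trace)λ + (det) = 0
trace = 0 + 2 = 2, det = (0)(2) - (1)(15) = -15
λ² - (2)λ + (-15) = 0
λ = (2 ± √((2)² - 4·(-15))) / 2 = (2 ± √64) / 2
Solving: λ = -3, 5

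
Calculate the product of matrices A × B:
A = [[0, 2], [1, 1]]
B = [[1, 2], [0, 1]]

Matrix multiplication:
C[0][0] = 0×1 + 2×0 = 0
C[0][1] = 0×2 + 2×1 = 2
C[1][0] = 1×1 + 1×0 = 1
C[1][1] = 1×2 + 1×1 = 3
Result: [[0, 2], [1, 3]]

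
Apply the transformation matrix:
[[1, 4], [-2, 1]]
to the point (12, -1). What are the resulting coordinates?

Matrix multiplication:
[[1, 4], [-2, 1]] × [12, -1]ᵀ
= [(1)(12) + (4)(-1), (-2)(12) + (1)(-1)]ᵀ
= [8, -25]ᵀ
Result: (8, -25)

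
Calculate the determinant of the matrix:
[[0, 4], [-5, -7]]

For a 2×2 matrix [[a, b], [c, d]], det = ad - bc
det = (0)(-7) - (4)(-5) = 0 - -20 = 20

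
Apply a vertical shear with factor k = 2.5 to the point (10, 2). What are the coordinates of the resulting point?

Shear matrix for vertical shear with factor k = 2.5:
[[1, 0], [2.50, 1]]
Result: (10, 2) → (10, 27)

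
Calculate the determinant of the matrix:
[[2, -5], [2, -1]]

For a 2×2 matrix [[a, b], [c, d]], det = ad - bc
det = (2)(-1) - (-5)(2) = -2 - -10 = 8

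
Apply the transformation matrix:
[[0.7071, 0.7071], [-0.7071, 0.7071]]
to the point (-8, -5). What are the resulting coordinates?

Matrix multiplication:
[[0.7071, 0.7071], [-0.7071, 0.7071]] × [-8, -5]ᵀ
= [(0.7071)(-8) + (0.7071)(-5), (-0.7071)(-8) + (0.7071)(-5)]ᵀ
= [-9.1923, 2.1213]ᵀ
Result: (-9.1923, 2.1213)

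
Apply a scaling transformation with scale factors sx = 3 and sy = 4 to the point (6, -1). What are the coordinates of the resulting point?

Scaling matrix:
[[3, 0], [0, 4]]
Result: (6 × 3, -1 × 4) = (18, -4)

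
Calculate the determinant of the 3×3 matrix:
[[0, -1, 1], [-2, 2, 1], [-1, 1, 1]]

Expansion along first row:
det = 0·det([[2,1],[1,1]]) - -1·det([[-2,1],[-1,1]]) + 1·det([[-2,2],[-1,1]])
    = 0·(2·1 - 1·1) - -1·(-2·1 - 1·-1) + 1·(-2·1 - 2·-1)
    = 0·1 - -1·-1 + 1·0
    = 0 + -1 + 0 = -1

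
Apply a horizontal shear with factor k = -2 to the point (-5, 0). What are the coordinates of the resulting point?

Shear matrix for horizontal shear with factor k = -2:
[[1, -2], [0, 1]]
Result: (-5, 0) → (-5, 0)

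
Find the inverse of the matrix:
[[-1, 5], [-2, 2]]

For [[a,b],[c,d]], inverse = (1/det)·[[d,-b],[-c,a]]
det = (-1)(2) - (5)(-2) = -2 - -10 = 8
Inverse = (1/8)·[[2, -5], [2, -1]]
= [[1/4, -5/8], [1/4, -1/8]]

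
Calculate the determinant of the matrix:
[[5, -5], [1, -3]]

For a 2×2 matrix [[a, b], [c, d]], det = ad - bc
det = (5)(-3) - (-5)(1) = -15 - -5 = -10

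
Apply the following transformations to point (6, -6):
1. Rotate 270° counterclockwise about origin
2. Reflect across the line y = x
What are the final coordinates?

Step 1: Rotate 270° → (-6, -6)
Step 2: Reflect across line y = x → (-6, -6)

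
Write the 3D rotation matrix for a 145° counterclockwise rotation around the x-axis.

Rotation matrix for counterclockwise 145° around x-axis:
cos(145°) = -0.8192, sin(145°) = 0.5736
Result: [[1, 0, 0], [0, -0.8192, -0.5736], [0, 0.5736, -0.8192]]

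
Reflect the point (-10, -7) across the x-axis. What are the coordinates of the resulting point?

Reflection across x-axis: (-10, -7) → (-10, 7)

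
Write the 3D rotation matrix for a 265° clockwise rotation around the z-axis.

Rotation matrix for clockwise 265° around z-axis:
A clockwise rotation by 265° is a counterclockwise rotation by -265°.
cos(-265°) = -0.0872, sin(-265°) = 0.9962
Result: [[-0.0872, -0.9962, 0], [0.9962, -0.0872, 0], [0, 0, 1]]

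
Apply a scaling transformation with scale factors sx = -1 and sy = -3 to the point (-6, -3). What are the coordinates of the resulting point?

Scaling matrix:
[[-1, 0], [0, -3]]
Result: (-6 × -1, -3 × -3) = (6, 9)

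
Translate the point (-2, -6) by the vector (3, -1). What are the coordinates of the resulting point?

Translation by (3, -1) (homogeneous matrix [[1, 0, 3], [0, 1, -1], [0, 0, 1]]):
x' = -2 + 3 = 1
y' = -6 + -1 = -7
Result: (1, -7)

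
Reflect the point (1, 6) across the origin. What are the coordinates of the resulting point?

Reflection across origin: (1, 6) → (-1, -6)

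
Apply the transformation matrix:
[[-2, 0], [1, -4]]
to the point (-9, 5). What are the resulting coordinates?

Matrix multiplication:
[[-2, 0], [1, -4]] × [-9, 5]ᵀ
= [(-2)(-9) + (0)(5), (1)(-9) + (-4)(5)]ᵀ
= [18, -29]ᵀ
Result: (18, -29)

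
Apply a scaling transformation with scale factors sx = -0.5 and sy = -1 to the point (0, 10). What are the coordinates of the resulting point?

Scaling matrix:
[[-0.50, 0], [0, -1]]
Result: (0 × -0.5, 10 × -1) = (0, -10)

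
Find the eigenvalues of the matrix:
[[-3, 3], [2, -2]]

Characteristic equation: det(A - λI) = 0
λ² - (trace)λ + (det) = 0
trace = -3 + -2 = -5, det = (-3)(-2) - (3)(2) = 0
λ² - (-5)λ + (0) = 0
λ = (-5 ± √((-5)² - 4·(0))) / 2 = (-5 ± √25) / 2
Solving: λ = -5, 0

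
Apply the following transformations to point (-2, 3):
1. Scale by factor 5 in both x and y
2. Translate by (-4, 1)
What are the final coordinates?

Step 1: Scale (-2, 3) by 5 → (-10, 15)
Step 2: Translate by (-4, 1) → (-14, 16)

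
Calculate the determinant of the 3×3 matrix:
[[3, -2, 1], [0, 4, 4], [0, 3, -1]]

Expansion along first row:
det = 3·det([[4,4],[3,-1]]) - -2·det([[0,4],[0,-1]]) + 1·det([[0,4],[0,3]])
    = 3·(4·-1 - 4·3) - -2·(0·-1 - 4·0) + 1·(0·3 - 4·0)
    = 3·-16 - -2·0 + 1·0
    = -48 + 0 + 0 = -48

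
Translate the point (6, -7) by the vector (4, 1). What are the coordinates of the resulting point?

Translation by (4, 1) (homogeneous matrix [[1, 0, 4], [0, 1, 1], [0, 0, 1]]):
x' = 6 + 4 = 10
y' = -7 + 1 = -6
Result: (10, -6)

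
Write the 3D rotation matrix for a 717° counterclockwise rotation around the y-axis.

Rotation matrix for counterclockwise 717° around y-axis:
cos(717°) = 0.9986, sin(717°) = -0.0523
Result: [[0.9986, 0, -0.0523], [0, 1, 0], [0.0523, 0, 0.9986]]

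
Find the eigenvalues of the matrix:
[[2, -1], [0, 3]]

Characteristic equation: det(A - λI) = 0
λ² - (trace)λ + (det) = 0
trace = 2 + 3 = 5, det = (2)(3) - (-1)(0) = 6
λ² - (5)λ + (6) = 0
λ = (5 ± √((5)² - 4·(6))) / 2 = (5 ± √1) / 2
Solving: λ = 2, 3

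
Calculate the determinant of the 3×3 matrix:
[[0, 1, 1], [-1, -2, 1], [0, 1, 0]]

Expansion along first row:
det = 0·det([[-2,1],[1,0]]) - 1·det([[-1,1],[0,0]]) + 1·det([[-1,-2],[0,1]])
    = 0·(-2·0 - 1·1) - 1·(-1·0 - 1·0) + 1·(-1·1 - -2·0)
    = 0·-1 - 1·0 + 1·-1
    = 0 + 0 + -1 = -1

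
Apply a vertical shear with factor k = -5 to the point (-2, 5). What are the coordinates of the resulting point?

Shear matrix for vertical shear with factor k = -5:
[[1, 0], [-5, 1]]
Result: (-2, 5) → (-2, 15)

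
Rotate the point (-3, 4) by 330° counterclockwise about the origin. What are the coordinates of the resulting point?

Rotation matrix for 330°: [[cos 330°, -sin 330°], [sin 330°, cos 330°]] ≈ [[0.866025, 0.500000], [-0.500000, 0.866025]]
[[0.866025, 0.500000], [-0.500000, 0.866025]] × [-3, 4]ᵀ ≈ [-0.5981, 4.9641]ᵀ
Result: (-0.5981, 4.9641)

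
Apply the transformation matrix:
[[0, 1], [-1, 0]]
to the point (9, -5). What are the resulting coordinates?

Matrix multiplication:
[[0, 1], [-1, 0]] × [9, -5]ᵀ
= [(0)(9) + (1)(-5), (-1)(9) + (0)(-5)]ᵀ
= [-5, -9]ᵀ
Result: (-5, -9)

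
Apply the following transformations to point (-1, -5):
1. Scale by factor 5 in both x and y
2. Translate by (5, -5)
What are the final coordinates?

Step 1: Scale (-1, -5) by 5 → (-5, -25)
Step 2: Translate by (5, -5) → (0, -30)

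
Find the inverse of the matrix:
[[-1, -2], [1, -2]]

For [[a,b],[c,d]], inverse = (1/det)·[[d,-b],[-c,a]]
det = (-1)(-2) - (-2)(1) = 2 - -2 = 4
Inverse = (1/4)·[[-2, 2], [-1, -1]]
= [[-1/2, 1/2], [-1/4, -1/4]]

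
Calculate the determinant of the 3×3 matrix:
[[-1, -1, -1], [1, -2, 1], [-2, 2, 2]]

Expansion along first row:
det = -1·det([[-2,1],[2,2]]) - -1·det([[1,1],[-2,2]]) + -1·det([[1,-2],[-2,2]])
    = -1·(-2·2 - 1·2) - -1·(1·2 - 1·-2) + -1·(1·2 - -2·-2)
    = -1·-6 - -1·4 + -1·-2
    = 6 + 4 + 2 = 12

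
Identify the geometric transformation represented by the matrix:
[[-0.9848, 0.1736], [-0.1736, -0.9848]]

This matrix represents: rotation by 190° counterclockwise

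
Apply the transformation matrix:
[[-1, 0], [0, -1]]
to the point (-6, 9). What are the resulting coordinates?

Matrix multiplication:
[[-1, 0], [0, -1]] × [-6, 9]ᵀ
= [(-1)(-6) + (0)(9), (0)(-6) + (-1)(9)]ᵀ
= [6, -9]ᵀ
Result: (6, -9)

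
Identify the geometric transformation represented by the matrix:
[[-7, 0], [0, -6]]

This matrix represents: non-uniform scaling by sx = -7, sy = -6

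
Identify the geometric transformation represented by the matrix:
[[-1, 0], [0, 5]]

This matrix represents: non-uniform scaling by sx = -1, sy = 5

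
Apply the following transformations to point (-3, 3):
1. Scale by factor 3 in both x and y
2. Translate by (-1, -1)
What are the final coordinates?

Step 1: Scale (-3, 3) by 3 → (-9, 9)
Step 2: Translate by (-1, -1) → (-10, 8)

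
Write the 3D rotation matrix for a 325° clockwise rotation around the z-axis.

Rotation matrix for clockwise 325° around z-axis:
A clockwise rotation by 325° is a counterclockwise rotation by -325°.
cos(-325°) = 0.8192, sin(-325°) = 0.5736
Result: [[0.8192, -0.5736, 0], [0.5736, 0.8192, 0], [0, 0, 1]]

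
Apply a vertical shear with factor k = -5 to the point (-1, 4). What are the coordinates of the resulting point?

Shear matrix for vertical shear with factor k = -5:
[[1, 0], [-5, 1]]
Result: (-1, 4) → (-1, 9)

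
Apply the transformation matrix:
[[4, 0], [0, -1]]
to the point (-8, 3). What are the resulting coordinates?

Matrix multiplication:
[[4, 0], [0, -1]] × [-8, 3]ᵀ
= [(4)(-8) + (0)(3), (0)(-8) + (-1)(3)]ᵀ
= [-32, -3]ᵀ
Result: (-32, -3)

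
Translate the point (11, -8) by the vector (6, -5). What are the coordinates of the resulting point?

Translation by (6, -5) (homogeneous matrix [[1, 0, 6], [0, 1, -5], [0, 0, 1]]):
x' = 11 + 6 = 17
y' = -8 + -5 = -13
Result: (17, -13)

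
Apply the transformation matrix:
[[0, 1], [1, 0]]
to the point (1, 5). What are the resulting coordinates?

Matrix multiplication:
[[0, 1], [1, 0]] × [1, 5]ᵀ
= [(0)(1) + (1)(5), (1)(1) + (0)(5)]ᵀ
= [5, 1]ᵀ
Result: (5, 1)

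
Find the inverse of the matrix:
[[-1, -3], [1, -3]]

For [[a,b],[c,d]], inverse = (1/det)·[[d,-b],[-c,a]]
det = (-1)(-3) - (-3)(1) = 3 - -3 = 6
Inverse = (1/6)·[[-3, 3], [-1, -1]]
= [[-1/2, 1/2], [-1/6, -1/6]]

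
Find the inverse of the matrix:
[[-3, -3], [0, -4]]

For [[a,b],[c,d]], inverse = (1/det)·[[d,-b],[-c,a]]
det = (-3)(-4) - (-3)(0) = 12 - 0 = 12
Inverse = (1/12)·[[-4, 3], [0, -3]]
= [[-1/3, 1/4], [0, -1/4]]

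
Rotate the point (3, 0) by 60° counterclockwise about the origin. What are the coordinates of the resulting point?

Rotation matrix for 60°: [[cos 60°, -sin 60°], [sin 60°, cos 60°]] ≈ [[0.500000, -0.866025], [0.866025, 0.500000]]
[[0.500000, -0.866025], [0.866025, 0.500000]] × [3, 0]ᵀ ≈ [1.5000, 2.5981]ᵀ
Result: (1.5000, 2.5981)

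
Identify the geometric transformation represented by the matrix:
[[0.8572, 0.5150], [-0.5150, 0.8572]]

This matrix represents: rotation by 329° counterclockwise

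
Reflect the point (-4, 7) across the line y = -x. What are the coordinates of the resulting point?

Reflection across line y = -x: (-4, 7) → (-7, 4)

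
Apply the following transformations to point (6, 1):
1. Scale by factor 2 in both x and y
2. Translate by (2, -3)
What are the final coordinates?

Step 1: Scale (6, 1) by 2 → (12, 2)
Step 2: Translate by (2, -3) → (14, -1)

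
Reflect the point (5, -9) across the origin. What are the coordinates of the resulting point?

Reflection across origin: (5, -9) → (-5, 9)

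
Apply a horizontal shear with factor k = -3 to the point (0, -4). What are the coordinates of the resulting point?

Shear matrix for horizontal shear with factor k = -3:
[[1, -3], [0, 1]]
Result: (0, -4) → (12, -4)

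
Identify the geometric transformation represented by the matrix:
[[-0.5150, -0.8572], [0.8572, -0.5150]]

This matrix represents: rotation by 121° counterclockwise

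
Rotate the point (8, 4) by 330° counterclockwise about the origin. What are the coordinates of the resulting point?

Rotation matrix for 330°: [[cos 330°, -sin 330°], [sin 330°, cos 330°]] ≈ [[0.866025, 0.500000], [-0.500000, 0.866025]]
[[0.866025, 0.500000], [-0.500000, 0.866025]] × [8, 4]ᵀ ≈ [8.9282, -0.5359]ᵀ
Result: (8.9282, -0.5359)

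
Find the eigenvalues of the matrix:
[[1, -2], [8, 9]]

Characteristic equation: det(A - λI) = 0
λ² - (trace)λ + (det) = 0
trace = 1 + 9 = 10, det = (1)(9) - (-2)(8) = 25
λ² - (10)λ + (25) = 0
λ = (10 ± √((10)² - 4·(25))) / 2 = (10 ± √0) / 2
Solving: λ = 5, 5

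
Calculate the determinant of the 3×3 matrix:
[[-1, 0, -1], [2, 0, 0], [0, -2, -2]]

Expansion along first row:
det = -1·det([[0,0],[-2,-2]]) - 0·det([[2,0],[0,-2]]) + -1·det([[2,0],[0,-2]])
    = -1·(0·-2 - 0·-2) - 0·(2·-2 - 0·0) + -1·(2·-2 - 0·0)
    = -1·0 - 0·-4 + -1·-4
    = 0 + 0 + 4 = 4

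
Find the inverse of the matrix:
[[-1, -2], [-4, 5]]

For [[a,b],[c,d]], inverse = (1/det)·[[d,-b],[-c,a]]
det = (-1)(5) - (-2)(-4) = -5 - 8 = -13
Inverse = (1/-13)·[[5, 2], [4, -1]]
= [[-5/13, -2/13], [-4/13, 1/13]]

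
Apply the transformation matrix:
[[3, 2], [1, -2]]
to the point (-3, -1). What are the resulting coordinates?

Matrix multiplication:
[[3, 2], [1, -2]] × [-3, -1]ᵀ
= [(3)(-3) + (2)(-1), (1)(-3) + (-2)(-1)]ᵀ
= [-11, -1]ᵀ
Result: (-11, -1)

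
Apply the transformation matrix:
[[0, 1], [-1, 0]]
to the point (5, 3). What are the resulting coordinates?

Matrix multiplication:
[[0, 1], [-1, 0]] × [5, 3]ᵀ
= [(0)(5) + (1)(3), (-1)(5) + (0)(3)]ᵀ
= [3, -5]ᵀ
Result: (3, -5)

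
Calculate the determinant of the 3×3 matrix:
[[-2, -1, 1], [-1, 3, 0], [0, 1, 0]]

Expansion along first row:
det = -2·det([[3,0],[1,0]]) - -1·det([[-1,0],[0,0]]) + 1·det([[-1,3],[0,1]])
    = -2·(3·0 - 0·1) - -1·(-1·0 - 0·0) + 1·(-1·1 - 3·0)
    = -2·0 - -1·0 + 1·-1
    = 0 + 0 + -1 = -1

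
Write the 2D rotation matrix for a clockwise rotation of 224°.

Rotation matrix formula: [[cos θ, -sin θ], [sin θ, cos θ]]
A clockwise rotation by 224° is equivalent to a counterclockwise rotation by -224°.
For θ = -224°:
cos(-224°) = -0.7193
sin(-224°) = 0.6947
Result: [[-0.7193, -0.6947], [0.6947, -0.7193]]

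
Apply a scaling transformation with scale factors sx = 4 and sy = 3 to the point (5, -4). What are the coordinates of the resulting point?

Scaling matrix:
[[4, 0], [0, 3]]
Result: (5 × 4, -4 × 3) = (20, -12)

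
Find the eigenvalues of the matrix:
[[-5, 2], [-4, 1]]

Characteristic equation: det(A - λI) = 0
λ² - (trace)λ + (det) = 0
trace = -5 + 1 = -4, det = (-5)(1) - (2)(-4) = 3
λ² - (-4)λ + (3) = 0
λ = (-4 ± √((-4)² - 4·(3))) / 2 = (-4 ± √4) / 2
Solving: λ = -3, -1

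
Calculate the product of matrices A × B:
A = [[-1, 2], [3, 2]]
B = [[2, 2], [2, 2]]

Matrix multiplication:
C[0][0] = -1×2 + 2×2 = 2
C[0][1] = -1×2 + 2×2 = 2
C[1][0] = 3×2 + 2×2 = 10
C[1][1] = 3×2 + 2×2 = 10
Result: [[2, 2], [10, 10]]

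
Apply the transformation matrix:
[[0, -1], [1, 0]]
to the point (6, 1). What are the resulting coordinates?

Matrix multiplication:
[[0, -1], [1, 0]] × [6, 1]ᵀ
= [(0)(6) + (-1)(1), (1)(6) + (0)(1)]ᵀ
= [-1, 6]ᵀ
Result: (-1, 6)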